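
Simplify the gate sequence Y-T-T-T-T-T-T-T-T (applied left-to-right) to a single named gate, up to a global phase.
Y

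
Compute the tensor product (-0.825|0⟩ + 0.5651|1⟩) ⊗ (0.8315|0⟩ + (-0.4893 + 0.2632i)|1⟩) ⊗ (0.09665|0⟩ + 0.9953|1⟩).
-0.0663|000⟩ - 0.6828|001⟩ + (0.03901 - 0.02099i)|010⟩ + (0.4018 - 0.2161i)|011⟩ + 0.04541|100⟩ + 0.4677|101⟩ + (-0.02672 + 0.01438i)|110⟩ + (-0.2752 + 0.148i)|111⟩

amp(|b₁b₂…⟩) = product of the factor amplitudes for bits b₁, b₂, …; only kets whose every factor amplitude is nonzero survive.
|000⟩: (-0.825)(0.8315)(0.09665) = -0.0663
|001⟩: (-0.825)(0.8315)(0.9953) = -0.6828
|010⟩: (-0.825)(-0.4893 + 0.2632i)(0.09665) = (0.03901 - 0.02099i)
|011⟩: (-0.825)(-0.4893 + 0.2632i)(0.9953) = (0.4018 - 0.2161i)
|100⟩: (0.5651)(0.8315)(0.09665) = 0.04541
|101⟩: (0.5651)(0.8315)(0.9953) = 0.4677
|110⟩: (0.5651)(-0.4893 + 0.2632i)(0.09665) = (-0.02672 + 0.01438i)
|111⟩: (0.5651)(-0.4893 + 0.2632i)(0.9953) = (-0.2752 + 0.148i)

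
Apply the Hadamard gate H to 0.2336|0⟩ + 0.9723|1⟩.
0.8527|0⟩ - 0.5223|1⟩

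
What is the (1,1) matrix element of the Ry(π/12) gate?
0.9914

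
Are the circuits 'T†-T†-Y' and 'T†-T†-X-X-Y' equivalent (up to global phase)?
Yes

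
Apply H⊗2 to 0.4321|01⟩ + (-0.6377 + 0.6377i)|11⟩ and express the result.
(-0.1028 + 0.3189i)|00⟩ + (0.1028 - 0.3189i)|01⟩ + (0.5349 - 0.3189i)|10⟩ + (-0.5349 + 0.3189i)|11⟩

H⊗2 gives amp(|y⟩) = (1/2) Σ_x (−1)^(x·y) amp(|x⟩), where x·y is the number of positions in which both x and y have a 1.
|00⟩: (0.4321 + (-0.6377 + 0.6377i))/2 = (-0.1028 + 0.3189i)
|01⟩: (-0.4321 - (-0.6377 + 0.6377i))/2 = (0.1028 - 0.3189i)
|10⟩: (0.4321 - (-0.6377 + 0.6377i))/2 = (0.5349 - 0.3189i)
|11⟩: (-0.4321 + (-0.6377 + 0.6377i))/2 = (-0.5349 + 0.3189i)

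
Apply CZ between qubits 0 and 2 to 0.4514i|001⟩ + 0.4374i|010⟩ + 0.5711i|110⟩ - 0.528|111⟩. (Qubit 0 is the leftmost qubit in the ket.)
0.4514i|001⟩ + 0.4374i|010⟩ + 0.5711i|110⟩ + 0.528|111⟩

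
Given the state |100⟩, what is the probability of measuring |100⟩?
1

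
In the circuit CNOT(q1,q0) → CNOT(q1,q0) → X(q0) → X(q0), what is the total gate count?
4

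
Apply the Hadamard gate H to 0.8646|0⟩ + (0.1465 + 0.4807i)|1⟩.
(0.715 + 0.3399i)|0⟩ + (0.5078 - 0.3399i)|1⟩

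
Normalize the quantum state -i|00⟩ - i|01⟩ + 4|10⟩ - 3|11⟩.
-0.1925i|00⟩ - 0.1925i|01⟩ + 0.7698|10⟩ - 1/√3|11⟩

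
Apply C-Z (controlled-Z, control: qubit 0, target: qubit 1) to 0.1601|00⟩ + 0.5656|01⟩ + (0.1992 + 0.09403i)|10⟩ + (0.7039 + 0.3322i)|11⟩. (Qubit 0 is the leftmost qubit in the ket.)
0.1601|00⟩ + 0.5656|01⟩ + (0.1992 + 0.09403i)|10⟩ + (-0.7039 - 0.3322i)|11⟩

C-Z leaves the control-|0⟩ kets |00⟩, |01⟩ unchanged and applies Z to qubit 1 on the control-|1⟩ pair (|10⟩, |11⟩).
Z = [[1, 0], [0, -1]].
With a = amp(|10⟩) = (0.1992 + 0.09403i) and b = amp(|11⟩) = (0.7039 + 0.3322i):
new amp(|10⟩) = (1)·a = (0.1992 + 0.09403i)
new amp(|11⟩) = (-1)·b = (-0.7039 - 0.3322i)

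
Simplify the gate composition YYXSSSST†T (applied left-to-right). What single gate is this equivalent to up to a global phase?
X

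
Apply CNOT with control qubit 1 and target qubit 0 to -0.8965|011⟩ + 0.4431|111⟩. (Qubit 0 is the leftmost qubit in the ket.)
0.4431|011⟩ - 0.8965|111⟩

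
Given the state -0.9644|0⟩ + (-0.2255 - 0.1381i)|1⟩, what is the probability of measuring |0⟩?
0.9301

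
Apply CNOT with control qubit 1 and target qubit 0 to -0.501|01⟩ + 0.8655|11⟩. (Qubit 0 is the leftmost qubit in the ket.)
0.8655|01⟩ - 0.501|11⟩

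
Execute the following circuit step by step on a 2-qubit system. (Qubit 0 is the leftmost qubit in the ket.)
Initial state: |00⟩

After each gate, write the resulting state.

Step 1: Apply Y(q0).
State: i|10⟩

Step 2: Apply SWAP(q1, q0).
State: i|01⟩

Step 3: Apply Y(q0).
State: -|11⟩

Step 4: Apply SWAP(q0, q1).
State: -|11⟩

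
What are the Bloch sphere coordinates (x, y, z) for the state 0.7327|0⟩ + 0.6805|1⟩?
(0.9972, 0, 0.07377)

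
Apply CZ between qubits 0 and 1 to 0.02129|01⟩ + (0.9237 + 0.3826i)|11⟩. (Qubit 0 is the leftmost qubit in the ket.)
0.02129|01⟩ + (-0.9237 - 0.3826i)|11⟩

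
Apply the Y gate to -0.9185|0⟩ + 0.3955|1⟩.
-0.3955i|0⟩ - 0.9185i|1⟩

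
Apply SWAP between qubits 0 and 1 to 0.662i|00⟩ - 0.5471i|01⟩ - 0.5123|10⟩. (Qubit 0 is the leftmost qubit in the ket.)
0.662i|00⟩ - 0.5123|01⟩ - 0.5471i|10⟩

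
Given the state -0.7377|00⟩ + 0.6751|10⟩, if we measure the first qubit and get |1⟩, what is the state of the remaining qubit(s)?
|0⟩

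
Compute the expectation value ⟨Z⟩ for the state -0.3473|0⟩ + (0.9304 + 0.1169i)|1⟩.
-0.7587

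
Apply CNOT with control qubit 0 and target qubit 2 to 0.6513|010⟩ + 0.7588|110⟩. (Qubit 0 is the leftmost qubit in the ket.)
0.6513|010⟩ + 0.7588|111⟩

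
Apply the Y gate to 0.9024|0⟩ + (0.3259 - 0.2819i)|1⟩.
(-0.2819 - 0.3259i)|0⟩ + 0.9024i|1⟩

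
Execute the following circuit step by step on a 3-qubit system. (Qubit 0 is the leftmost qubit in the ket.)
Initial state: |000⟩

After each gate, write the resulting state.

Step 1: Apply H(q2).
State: 1/√2|000⟩ + 1/√2|001⟩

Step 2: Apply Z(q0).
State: 1/√2|000⟩ + 1/√2|001⟩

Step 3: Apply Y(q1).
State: (1/√2)i|010⟩ + (1/√2)i|011⟩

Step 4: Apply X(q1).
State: (1/√2)i|000⟩ + (1/√2)i|001⟩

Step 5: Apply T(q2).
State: (1/√2)i|000⟩ + (-1/2 + (1/2)i)|001⟩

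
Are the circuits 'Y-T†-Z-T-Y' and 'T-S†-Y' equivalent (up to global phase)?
No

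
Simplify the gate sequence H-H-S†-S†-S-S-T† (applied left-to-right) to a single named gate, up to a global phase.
T†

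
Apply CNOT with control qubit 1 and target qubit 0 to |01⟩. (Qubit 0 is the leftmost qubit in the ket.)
|11⟩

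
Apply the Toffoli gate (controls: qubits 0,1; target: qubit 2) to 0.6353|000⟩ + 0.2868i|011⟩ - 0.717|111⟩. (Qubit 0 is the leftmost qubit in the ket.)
0.6353|000⟩ + 0.2868i|011⟩ - 0.717|110⟩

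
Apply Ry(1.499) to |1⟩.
-0.6813|0⟩ + 0.732|1⟩

Ry(1.499) = [[cos(θ/2), −sin(θ/2)], [sin(θ/2), cos(θ/2)]]; θ = 1.499, cos(θ/2) ≈ 0.73203, sin(θ/2) ≈ 0.681273.
With a = amp(|0⟩) = 0 and b = amp(|1⟩) = 1:
new amp(|0⟩) = (0.73203)·a + (-0.681273)·b = -0.6813
new amp(|1⟩) = (0.681273)·a + (0.73203)·b = 0.732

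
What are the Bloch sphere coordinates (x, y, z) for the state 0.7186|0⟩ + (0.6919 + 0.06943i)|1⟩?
(0.9944, 0.09978, 0.03284)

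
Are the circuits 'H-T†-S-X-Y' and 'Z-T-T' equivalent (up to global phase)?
No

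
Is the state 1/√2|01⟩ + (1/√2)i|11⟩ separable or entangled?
Separable

Writing the state as a|00⟩ + b|01⟩ + c|10⟩ + d|11⟩, it is a product state iff ad − bc = 0.
Here (a, b, c, d) = (0, 1/√2, 0, (1/√2)i): ad − bc = (0)((1/√2)i) − (1/√2)(0) = 0, so the state is separable.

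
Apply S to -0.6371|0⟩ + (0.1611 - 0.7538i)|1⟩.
-0.6371|0⟩ + (0.7538 + 0.1611i)|1⟩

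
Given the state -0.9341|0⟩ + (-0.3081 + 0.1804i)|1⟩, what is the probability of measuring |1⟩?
0.1275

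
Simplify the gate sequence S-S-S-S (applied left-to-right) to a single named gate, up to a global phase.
I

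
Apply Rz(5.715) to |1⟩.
(-0.9599 + 0.2803i)|1⟩

Rz(5.715) = [[e^(−iθ/2), 0], [0, e^(iθ/2)]] with e^(±iθ/2) = cos(θ/2) ± i·sin(θ/2); θ = 5.715, cos(θ/2) ≈ -0.959916, sin(θ/2) ≈ 0.280287.
With a = amp(|0⟩) = 0 and b = amp(|1⟩) = 1:
new amp(|0⟩) = (-0.959916 - 0.280287i)·a = 0
new amp(|1⟩) = (-0.959916 + 0.280287i)·b = (-0.9599 + 0.2803i)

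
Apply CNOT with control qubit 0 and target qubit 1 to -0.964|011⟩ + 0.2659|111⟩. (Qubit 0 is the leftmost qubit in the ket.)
-0.964|011⟩ + 0.2659|101⟩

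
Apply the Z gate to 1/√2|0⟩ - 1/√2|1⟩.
1/√2|0⟩ + 1/√2|1⟩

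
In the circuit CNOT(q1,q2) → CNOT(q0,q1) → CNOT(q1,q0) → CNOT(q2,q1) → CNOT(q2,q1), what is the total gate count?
5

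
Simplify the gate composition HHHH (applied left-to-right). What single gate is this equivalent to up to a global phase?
I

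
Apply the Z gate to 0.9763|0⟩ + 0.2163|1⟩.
0.9763|0⟩ - 0.2163|1⟩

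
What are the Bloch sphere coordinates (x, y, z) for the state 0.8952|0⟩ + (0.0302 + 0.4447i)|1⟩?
(0.05407, 0.7962, 0.6027)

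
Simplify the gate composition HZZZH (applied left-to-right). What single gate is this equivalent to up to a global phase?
X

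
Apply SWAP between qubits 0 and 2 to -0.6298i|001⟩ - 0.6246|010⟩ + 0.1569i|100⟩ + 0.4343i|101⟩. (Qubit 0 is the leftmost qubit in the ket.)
0.1569i|001⟩ - 0.6246|010⟩ - 0.6298i|100⟩ + 0.4343i|101⟩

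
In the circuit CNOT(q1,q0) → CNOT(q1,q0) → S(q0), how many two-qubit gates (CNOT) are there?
2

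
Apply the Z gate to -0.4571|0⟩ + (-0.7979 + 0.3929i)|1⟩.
-0.4571|0⟩ + (0.7979 - 0.3929i)|1⟩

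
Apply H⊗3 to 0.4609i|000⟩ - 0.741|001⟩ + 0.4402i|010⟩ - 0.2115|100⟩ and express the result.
(-0.3368 + 0.3186i)|000⟩ + (0.1872 + 0.3186i)|001⟩ + (-0.3368 + 0.007319i)|010⟩ + (0.1872 + 0.007319i)|011⟩ + (-0.1872 + 0.3186i)|100⟩ + (0.3368 + 0.3186i)|101⟩ + (-0.1872 + 0.007319i)|110⟩ + (0.3368 + 0.007319i)|111⟩

H⊗3 gives amp(|y⟩) = (1/2√2) Σ_x (−1)^(x·y) amp(|x⟩), where x·y is the number of positions in which both x and y have a 1.
|000⟩: (0.4609i - 0.741 + 0.4402i - 0.2115)/(2√2) = (-0.3368 + 0.3186i)
|001⟩: (0.4609i + 0.741 + 0.4402i - 0.2115)/(2√2) = (0.1872 + 0.3186i)
|010⟩: (0.4609i - 0.741 - 0.4402i - 0.2115)/(2√2) = (-0.3368 + 0.007319i)
|011⟩: (0.4609i + 0.741 - 0.4402i - 0.2115)/(2√2) = (0.1872 + 0.007319i)
|100⟩: (0.4609i - 0.741 + 0.4402i + 0.2115)/(2√2) = (-0.1872 + 0.3186i)
|101⟩: (0.4609i + 0.741 + 0.4402i + 0.2115)/(2√2) = (0.3368 + 0.3186i)
|110⟩: (0.4609i - 0.741 - 0.4402i + 0.2115)/(2√2) = (-0.1872 + 0.007319i)
|111⟩: (0.4609i + 0.741 - 0.4402i + 0.2115)/(2√2) = (0.3368 + 0.007319i)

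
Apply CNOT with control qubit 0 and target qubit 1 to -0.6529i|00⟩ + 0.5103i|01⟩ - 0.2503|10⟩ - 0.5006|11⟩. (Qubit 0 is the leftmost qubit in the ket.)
-0.6529i|00⟩ + 0.5103i|01⟩ - 0.5006|10⟩ - 0.2503|11⟩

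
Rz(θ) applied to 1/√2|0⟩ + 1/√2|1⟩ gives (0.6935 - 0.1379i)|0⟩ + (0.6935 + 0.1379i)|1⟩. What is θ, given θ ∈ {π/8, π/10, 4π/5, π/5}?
π/8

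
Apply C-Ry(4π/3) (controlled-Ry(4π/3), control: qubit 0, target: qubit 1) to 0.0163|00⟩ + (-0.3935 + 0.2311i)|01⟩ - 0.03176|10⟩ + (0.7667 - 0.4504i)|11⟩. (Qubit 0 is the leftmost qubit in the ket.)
0.0163|00⟩ + (-0.3935 + 0.2311i)|01⟩ + (-0.6481 + 0.3901i)|10⟩ + (-0.4109 + 0.2252i)|11⟩

C-Ry(4π/3) leaves the control-|0⟩ kets |00⟩, |01⟩ unchanged and applies Ry(4π/3) to qubit 1 on the control-|1⟩ pair (|10⟩, |11⟩).
Ry(4π/3) = [[cos(θ/2), −sin(θ/2)], [sin(θ/2), cos(θ/2)]]; θ = 4π/3, cos(θ/2) ≈ -0.5, sin(θ/2) ≈ 0.866025.
With a = amp(|10⟩) = -0.03176 and b = amp(|11⟩) = (0.7667 - 0.4504i):
new amp(|10⟩) = (-0.5)·a + (-0.866025)·b = (-0.6481 + 0.3901i)
new amp(|11⟩) = (0.866025)·a + (-0.5)·b = (-0.4109 + 0.2252i)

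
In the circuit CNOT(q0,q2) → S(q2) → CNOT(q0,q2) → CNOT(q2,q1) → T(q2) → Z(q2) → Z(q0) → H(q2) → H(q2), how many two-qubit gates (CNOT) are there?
3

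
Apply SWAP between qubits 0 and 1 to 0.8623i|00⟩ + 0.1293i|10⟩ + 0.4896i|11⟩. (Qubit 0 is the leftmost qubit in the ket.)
0.8623i|00⟩ + 0.1293i|01⟩ + 0.4896i|11⟩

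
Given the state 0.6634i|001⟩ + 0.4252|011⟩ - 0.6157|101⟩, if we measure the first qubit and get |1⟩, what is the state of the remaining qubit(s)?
-|01⟩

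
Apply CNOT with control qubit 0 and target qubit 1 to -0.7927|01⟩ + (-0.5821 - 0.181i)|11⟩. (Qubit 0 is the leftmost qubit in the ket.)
-0.7927|01⟩ + (-0.5821 - 0.181i)|10⟩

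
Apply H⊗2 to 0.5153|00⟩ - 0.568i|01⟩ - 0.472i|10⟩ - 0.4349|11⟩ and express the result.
(0.0402 - 0.52i)|00⟩ + (0.4751 + 0.048i)|01⟩ + (0.4751 - 0.048i)|10⟩ + (0.0402 + 0.52i)|11⟩

H⊗2 gives amp(|y⟩) = (1/2) Σ_x (−1)^(x·y) amp(|x⟩), where x·y is the number of positions in which both x and y have a 1.
|00⟩: (0.5153 - 0.568i - 0.472i - 0.4349)/2 = (0.0402 - 0.52i)
|01⟩: (0.5153 + 0.568i - 0.472i + 0.4349)/2 = (0.4751 + 0.048i)
|10⟩: (0.5153 - 0.568i + 0.472i + 0.4349)/2 = (0.4751 - 0.048i)
|11⟩: (0.5153 + 0.568i + 0.472i - 0.4349)/2 = (0.0402 + 0.52i)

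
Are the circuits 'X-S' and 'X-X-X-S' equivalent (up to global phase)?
Yes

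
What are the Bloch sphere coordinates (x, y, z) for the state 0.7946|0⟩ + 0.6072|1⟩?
(0.965, 0, 0.2627)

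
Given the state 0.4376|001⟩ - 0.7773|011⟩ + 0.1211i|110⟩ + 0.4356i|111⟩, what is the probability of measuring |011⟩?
0.6042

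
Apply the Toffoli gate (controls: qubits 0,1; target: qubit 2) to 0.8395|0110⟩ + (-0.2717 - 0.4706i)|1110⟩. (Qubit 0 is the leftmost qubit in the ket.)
0.8395|0110⟩ + (-0.2717 - 0.4706i)|1100⟩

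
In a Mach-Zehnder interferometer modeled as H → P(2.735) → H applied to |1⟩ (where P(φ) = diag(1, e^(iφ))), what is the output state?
(0.9592 - 0.1977i)|0⟩ + (0.04076 + 0.1977i)|1⟩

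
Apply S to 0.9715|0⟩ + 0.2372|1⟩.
0.9715|0⟩ + 0.2372i|1⟩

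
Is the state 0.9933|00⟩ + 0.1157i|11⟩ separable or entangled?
Entangled

Writing the state as a|00⟩ + b|01⟩ + c|10⟩ + d|11⟩, it is a product state iff ad − bc = 0.
Here (a, b, c, d) = (0.9933, 0, 0, 0.1157i): ad − bc = (0.9933)(0.1157i) − (0)(0) = 0.1149i ≠ 0, so the state is entangled.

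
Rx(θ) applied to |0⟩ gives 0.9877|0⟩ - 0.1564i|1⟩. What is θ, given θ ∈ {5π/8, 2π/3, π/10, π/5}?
π/10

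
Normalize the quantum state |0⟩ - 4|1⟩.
0.2425|0⟩ - 0.9701|1⟩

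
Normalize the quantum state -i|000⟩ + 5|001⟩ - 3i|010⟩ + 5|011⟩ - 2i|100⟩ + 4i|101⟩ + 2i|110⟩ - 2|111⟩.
-0.1066i|000⟩ + 0.533|001⟩ - 0.3198i|010⟩ + 0.533|011⟩ - 0.2132i|100⟩ + 0.4264i|101⟩ + 0.2132i|110⟩ - 0.2132|111⟩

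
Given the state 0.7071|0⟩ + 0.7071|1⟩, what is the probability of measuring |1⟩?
0.5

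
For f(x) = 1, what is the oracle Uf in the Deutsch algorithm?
I ⊗ X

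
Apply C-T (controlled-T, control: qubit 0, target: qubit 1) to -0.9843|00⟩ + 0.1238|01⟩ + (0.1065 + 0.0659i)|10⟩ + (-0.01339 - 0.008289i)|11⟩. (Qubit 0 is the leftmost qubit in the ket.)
-0.9843|00⟩ + 0.1238|01⟩ + (0.1065 + 0.0659i)|10⟩ + (-0.003607 - 0.01533i)|11⟩

C-T leaves the control-|0⟩ kets |00⟩, |01⟩ unchanged and applies T to qubit 1 on the control-|1⟩ pair (|10⟩, |11⟩).
T = [[1, 0], [0, (1/√2 + (1/√2)i)]].
With a = amp(|10⟩) = (0.1065 + 0.0659i) and b = amp(|11⟩) = (-0.01339 - 0.008289i):
new amp(|10⟩) = (1)·a = (0.1065 + 0.0659i)
new amp(|11⟩) = (1/√2 + (1/√2)i)·b = (-0.003607 - 0.01533i)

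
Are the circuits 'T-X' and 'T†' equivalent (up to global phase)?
No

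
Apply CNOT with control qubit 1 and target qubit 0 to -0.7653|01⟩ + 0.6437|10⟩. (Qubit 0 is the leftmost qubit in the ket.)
0.6437|10⟩ - 0.7653|11⟩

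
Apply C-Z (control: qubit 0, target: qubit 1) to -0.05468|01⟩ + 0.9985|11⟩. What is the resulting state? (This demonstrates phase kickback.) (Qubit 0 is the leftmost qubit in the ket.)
-0.05468|01⟩ - 0.9985|11⟩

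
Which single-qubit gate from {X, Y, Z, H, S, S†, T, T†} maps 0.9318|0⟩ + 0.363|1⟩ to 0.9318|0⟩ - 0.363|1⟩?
Z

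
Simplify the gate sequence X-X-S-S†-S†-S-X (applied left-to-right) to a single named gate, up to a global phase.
X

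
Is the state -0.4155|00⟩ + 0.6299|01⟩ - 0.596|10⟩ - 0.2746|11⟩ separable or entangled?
Entangled

Writing the state as a|00⟩ + b|01⟩ + c|10⟩ + d|11⟩, it is a product state iff ad − bc = 0.
Here (a, b, c, d) = (-0.4155, 0.6299, -0.596, -0.2746): ad − bc = (-0.4155)(-0.2746) − (0.6299)(-0.596) = 0.4895 ≠ 0, so the state is entangled.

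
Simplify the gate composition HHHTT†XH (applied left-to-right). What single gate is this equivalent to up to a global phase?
Z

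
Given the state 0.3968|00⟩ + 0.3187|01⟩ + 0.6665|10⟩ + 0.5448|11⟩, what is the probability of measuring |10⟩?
0.4442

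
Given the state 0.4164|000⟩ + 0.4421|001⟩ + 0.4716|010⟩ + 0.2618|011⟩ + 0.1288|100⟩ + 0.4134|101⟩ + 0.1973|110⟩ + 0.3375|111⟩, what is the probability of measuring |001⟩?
0.1955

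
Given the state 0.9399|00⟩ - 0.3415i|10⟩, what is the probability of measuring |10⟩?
0.1166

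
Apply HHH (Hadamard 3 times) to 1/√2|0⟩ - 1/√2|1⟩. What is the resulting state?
|1⟩

H² = I, so H^3 = H: a single Hadamard. With (a, b) = (1/√2, -1/√2), H gives ((a + b)/√2, (a − b)/√2) = (0, 1).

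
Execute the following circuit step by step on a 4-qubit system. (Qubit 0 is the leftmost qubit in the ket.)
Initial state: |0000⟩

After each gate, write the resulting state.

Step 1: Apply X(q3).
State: |0001⟩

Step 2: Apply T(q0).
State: |0001⟩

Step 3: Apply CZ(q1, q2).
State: |0001⟩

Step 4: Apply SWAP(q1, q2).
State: |0001⟩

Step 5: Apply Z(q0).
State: |0001⟩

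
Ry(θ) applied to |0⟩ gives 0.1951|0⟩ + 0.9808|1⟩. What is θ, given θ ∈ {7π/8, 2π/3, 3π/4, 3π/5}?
7π/8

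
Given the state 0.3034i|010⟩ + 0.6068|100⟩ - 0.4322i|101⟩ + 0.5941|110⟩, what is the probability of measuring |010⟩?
0.09205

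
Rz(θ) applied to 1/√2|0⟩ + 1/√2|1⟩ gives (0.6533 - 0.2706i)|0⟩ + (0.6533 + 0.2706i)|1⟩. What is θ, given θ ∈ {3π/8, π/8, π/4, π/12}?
π/4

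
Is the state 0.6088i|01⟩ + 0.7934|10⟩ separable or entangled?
Entangled

Writing the state as a|00⟩ + b|01⟩ + c|10⟩ + d|11⟩, it is a product state iff ad − bc = 0.
Here (a, b, c, d) = (0, 0.6088i, 0.7934, 0): ad − bc = (0)(0) − (0.6088i)(0.7934) = -0.483i ≠ 0, so the state is entangled.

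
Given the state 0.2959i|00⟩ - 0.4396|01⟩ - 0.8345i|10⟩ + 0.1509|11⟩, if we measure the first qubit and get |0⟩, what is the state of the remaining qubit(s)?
0.5584i|0⟩ - 0.8296|1⟩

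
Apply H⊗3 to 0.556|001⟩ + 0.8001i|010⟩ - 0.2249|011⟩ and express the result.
(0.1171 + 0.2829i)|000⟩ + (-0.1171 + 0.2829i)|001⟩ + (0.2761 - 0.2829i)|010⟩ + (-0.2761 - 0.2829i)|011⟩ + (0.1171 + 0.2829i)|100⟩ + (-0.1171 + 0.2829i)|101⟩ + (0.2761 - 0.2829i)|110⟩ + (-0.2761 - 0.2829i)|111⟩

H⊗3 gives amp(|y⟩) = (1/2√2) Σ_x (−1)^(x·y) amp(|x⟩), where x·y is the number of positions in which both x and y have a 1.
|000⟩: (0.556 + 0.8001i - 0.2249)/(2√2) = (0.1171 + 0.2829i)
|001⟩: (-0.556 + 0.8001i + 0.2249)/(2√2) = (-0.1171 + 0.2829i)
|010⟩: (0.556 - 0.8001i + 0.2249)/(2√2) = (0.2761 - 0.2829i)
|011⟩: (-0.556 - 0.8001i - 0.2249)/(2√2) = (-0.2761 - 0.2829i)
|100⟩: (0.556 + 0.8001i - 0.2249)/(2√2) = (0.1171 + 0.2829i)
|101⟩: (-0.556 + 0.8001i + 0.2249)/(2√2) = (-0.1171 + 0.2829i)
|110⟩: (0.556 - 0.8001i + 0.2249)/(2√2) = (0.2761 - 0.2829i)
|111⟩: (-0.556 - 0.8001i - 0.2249)/(2√2) = (-0.2761 - 0.2829i)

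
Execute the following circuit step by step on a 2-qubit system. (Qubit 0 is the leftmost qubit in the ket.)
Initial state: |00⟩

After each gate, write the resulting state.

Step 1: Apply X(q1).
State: |01⟩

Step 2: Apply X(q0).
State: |11⟩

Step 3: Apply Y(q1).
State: -i|10⟩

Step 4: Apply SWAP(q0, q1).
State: -i|01⟩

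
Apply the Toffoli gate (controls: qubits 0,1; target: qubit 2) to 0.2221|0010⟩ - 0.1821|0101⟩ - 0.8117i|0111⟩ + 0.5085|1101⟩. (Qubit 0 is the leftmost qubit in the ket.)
0.2221|0010⟩ - 0.1821|0101⟩ - 0.8117i|0111⟩ + 0.5085|1111⟩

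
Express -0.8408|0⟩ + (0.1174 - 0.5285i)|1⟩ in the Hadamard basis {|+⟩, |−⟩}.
(-0.5115 - 0.3737i)|+⟩ + (-0.6775 + 0.3737i)|−⟩

With |ψ⟩ = α|0⟩ + β|1⟩, the Hadamard-basis coefficients are ⟨+|ψ⟩ = (α + β)/√2 and ⟨−|ψ⟩ = (α − β)/√2.
Here α = -0.8408, β = (0.1174 - 0.5285i): (α + β)/√2 = (-0.5115 - 0.3737i), (α − β)/√2 = (-0.6775 + 0.3737i).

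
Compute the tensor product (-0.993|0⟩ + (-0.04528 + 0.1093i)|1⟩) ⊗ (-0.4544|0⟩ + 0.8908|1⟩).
0.4512|00⟩ - 0.8846|01⟩ + (0.02058 - 0.04967i)|10⟩ + (-0.04034 + 0.09736i)|11⟩

amp(|b₁b₂…⟩) = product of the factor amplitudes for bits b₁, b₂, …; only kets whose every factor amplitude is nonzero survive.
|00⟩: (-0.993)(-0.4544) = 0.4512
|01⟩: (-0.993)(0.8908) = -0.8846
|10⟩: (-0.04528 + 0.1093i)(-0.4544) = (0.02058 - 0.04967i)
|11⟩: (-0.04528 + 0.1093i)(0.8908) = (-0.04034 + 0.09736i)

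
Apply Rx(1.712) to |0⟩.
0.6555|0⟩ - 0.7552i|1⟩

Rx(1.712) = [[cos(θ/2), −i·sin(θ/2)], [−i·sin(θ/2), cos(θ/2)]]; θ = 1.712, cos(θ/2) ≈ 0.655464, sin(θ/2) ≈ 0.755227.
With a = amp(|0⟩) = 1 and b = amp(|1⟩) = 0:
new amp(|0⟩) = (0.655464)·a + (-0.755227i)·b = 0.6555
new amp(|1⟩) = (-0.755227i)·a + (0.655464)·b = -0.7552i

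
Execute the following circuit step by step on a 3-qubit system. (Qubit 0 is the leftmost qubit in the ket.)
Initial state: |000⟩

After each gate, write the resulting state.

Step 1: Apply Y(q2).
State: i|001⟩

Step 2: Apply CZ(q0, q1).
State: i|001⟩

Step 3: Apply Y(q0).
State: -|101⟩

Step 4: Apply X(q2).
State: -|100⟩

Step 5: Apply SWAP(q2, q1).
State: -|100⟩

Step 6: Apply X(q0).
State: -|000⟩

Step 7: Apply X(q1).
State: -|010⟩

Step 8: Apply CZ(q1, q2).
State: -|010⟩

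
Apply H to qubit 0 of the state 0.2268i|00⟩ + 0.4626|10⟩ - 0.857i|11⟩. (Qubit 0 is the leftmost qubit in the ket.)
(0.3271 + 0.1604i)|00⟩ - 0.606i|01⟩ + (-0.3271 + 0.1604i)|10⟩ + 0.606i|11⟩

H on qubit 0 mixes each pair of kets that differ only in qubit 0: amplitudes (a, b) of (|…0…⟩, |…1…⟩) become ((a + b)/√2, (a − b)/√2). Kets absent from the input have amplitude 0.
(|00⟩, |10⟩): (a, b) = (0.2268i, 0.4626) → ((0.3271 + 0.1604i), (-0.3271 + 0.1604i))
(|01⟩, |11⟩): (a, b) = (0, -0.857i) → (-0.606i, 0.606i)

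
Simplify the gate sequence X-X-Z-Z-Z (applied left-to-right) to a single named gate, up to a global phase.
Z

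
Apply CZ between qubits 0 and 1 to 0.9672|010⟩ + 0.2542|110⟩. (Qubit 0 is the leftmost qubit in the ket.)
0.9672|010⟩ - 0.2542|110⟩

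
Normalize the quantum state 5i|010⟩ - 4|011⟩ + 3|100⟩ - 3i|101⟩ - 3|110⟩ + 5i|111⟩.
0.5185i|010⟩ - 0.4148|011⟩ + 0.3111|100⟩ - 0.3111i|101⟩ - 0.3111|110⟩ + 0.5185i|111⟩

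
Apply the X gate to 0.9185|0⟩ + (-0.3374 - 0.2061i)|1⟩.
(-0.3374 - 0.2061i)|0⟩ + 0.9185|1⟩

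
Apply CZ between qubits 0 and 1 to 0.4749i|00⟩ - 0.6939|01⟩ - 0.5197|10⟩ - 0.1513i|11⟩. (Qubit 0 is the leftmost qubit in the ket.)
0.4749i|00⟩ - 0.6939|01⟩ - 0.5197|10⟩ + 0.1513i|11⟩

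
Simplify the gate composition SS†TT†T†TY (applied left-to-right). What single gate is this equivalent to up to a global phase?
Y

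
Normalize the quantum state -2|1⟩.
-|1⟩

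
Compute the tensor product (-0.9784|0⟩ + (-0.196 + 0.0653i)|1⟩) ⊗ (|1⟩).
-0.9784|01⟩ + (-0.196 + 0.0653i)|11⟩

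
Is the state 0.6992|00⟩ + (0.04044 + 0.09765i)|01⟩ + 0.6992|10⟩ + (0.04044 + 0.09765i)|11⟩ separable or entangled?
Separable

Writing the state as a|00⟩ + b|01⟩ + c|10⟩ + d|11⟩, it is a product state iff ad − bc = 0.
Here (a, b, c, d) = (0.6992, (0.04044 + 0.09765i), 0.6992, (0.04044 + 0.09765i)): ad − bc = (0.6992)(0.04044 + 0.09765i) − (0.04044 + 0.09765i)(0.6992) = 0, so the state is separable.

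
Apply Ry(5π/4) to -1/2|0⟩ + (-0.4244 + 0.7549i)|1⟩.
(0.5834 - 0.6974i)|0⟩ + (-0.2995 - 0.2889i)|1⟩

Ry(5π/4) = [[cos(θ/2), −sin(θ/2)], [sin(θ/2), cos(θ/2)]]; θ = 5π/4, cos(θ/2) ≈ -0.382683, sin(θ/2) ≈ 0.92388.
With a = amp(|0⟩) = -1/2 and b = amp(|1⟩) = (-0.4244 + 0.7549i):
new amp(|0⟩) = (-0.382683)·a + (-0.92388)·b = (0.5834 - 0.6974i)
new amp(|1⟩) = (0.92388)·a + (-0.382683)·b = (-0.2995 - 0.2889i)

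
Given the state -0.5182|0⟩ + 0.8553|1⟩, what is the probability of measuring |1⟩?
0.7315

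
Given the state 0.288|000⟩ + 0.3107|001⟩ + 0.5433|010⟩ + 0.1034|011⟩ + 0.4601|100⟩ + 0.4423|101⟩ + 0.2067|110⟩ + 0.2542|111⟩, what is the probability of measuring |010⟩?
0.2952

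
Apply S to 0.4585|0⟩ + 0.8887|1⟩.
0.4585|0⟩ + 0.8887i|1⟩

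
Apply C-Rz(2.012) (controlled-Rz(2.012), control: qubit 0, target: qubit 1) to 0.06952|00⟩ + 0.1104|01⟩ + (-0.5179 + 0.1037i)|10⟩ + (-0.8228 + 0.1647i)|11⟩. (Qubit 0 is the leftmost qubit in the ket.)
0.06952|00⟩ + 0.1104|01⟩ + (-0.1896 + 0.493i)|10⟩ + (-0.5795 - 0.6069i)|11⟩

C-Rz(2.012) leaves the control-|0⟩ kets |00⟩, |01⟩ unchanged and applies Rz(2.012) to qubit 1 on the control-|1⟩ pair (|10⟩, |11⟩).
Rz(2.012) = [[e^(−iθ/2), 0], [0, e^(iθ/2)]] with e^(±iθ/2) = cos(θ/2) ± i·sin(θ/2); θ = 2.012, cos(θ/2) ≈ 0.535244, sin(θ/2) ≈ 0.844698.
With a = amp(|10⟩) = (-0.5179 + 0.1037i) and b = amp(|11⟩) = (-0.8228 + 0.1647i):
new amp(|10⟩) = (0.535244 - 0.844698i)·a = (-0.1896 + 0.493i)
new amp(|11⟩) = (0.535244 + 0.844698i)·b = (-0.5795 - 0.6069i)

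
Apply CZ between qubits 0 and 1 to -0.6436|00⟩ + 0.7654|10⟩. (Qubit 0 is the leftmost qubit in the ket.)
-0.6436|00⟩ + 0.7654|10⟩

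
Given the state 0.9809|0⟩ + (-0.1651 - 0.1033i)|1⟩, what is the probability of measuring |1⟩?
0.03793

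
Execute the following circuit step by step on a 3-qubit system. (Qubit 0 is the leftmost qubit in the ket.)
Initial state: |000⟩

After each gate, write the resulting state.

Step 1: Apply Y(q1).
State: i|010⟩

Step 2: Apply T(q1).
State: (-1/√2 + (1/√2)i)|010⟩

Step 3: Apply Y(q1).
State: (1/√2 + (1/√2)i)|000⟩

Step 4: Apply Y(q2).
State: (-1/√2 + (1/√2)i)|001⟩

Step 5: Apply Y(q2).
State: (1/√2 + (1/√2)i)|000⟩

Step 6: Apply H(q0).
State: (1/2 + (1/2)i)|000⟩ + (1/2 + (1/2)i)|100⟩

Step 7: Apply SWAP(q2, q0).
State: (1/2 + (1/2)i)|000⟩ + (1/2 + (1/2)i)|001⟩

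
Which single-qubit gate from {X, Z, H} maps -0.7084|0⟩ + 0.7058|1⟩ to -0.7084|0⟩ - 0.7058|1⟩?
Z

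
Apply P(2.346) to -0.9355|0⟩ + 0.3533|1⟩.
-0.9355|0⟩ + (-0.2473 + 0.2524i)|1⟩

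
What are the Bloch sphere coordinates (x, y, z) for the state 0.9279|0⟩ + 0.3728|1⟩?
(0.6918, 0, 0.722)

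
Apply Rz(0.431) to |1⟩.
(0.9769 + 0.2138i)|1⟩

Rz(0.431) = [[e^(−iθ/2), 0], [0, e^(iθ/2)]] with e^(±iθ/2) = cos(θ/2) ± i·sin(θ/2); θ = 0.431, cos(θ/2) ≈ 0.97687, sin(θ/2) ≈ 0.213836.
With a = amp(|0⟩) = 0 and b = amp(|1⟩) = 1:
new amp(|0⟩) = (0.97687 - 0.213836i)·a = 0
new amp(|1⟩) = (0.97687 + 0.213836i)·b = (0.9769 + 0.2138i)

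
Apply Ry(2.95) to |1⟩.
-0.9954|0⟩ + 0.09565|1⟩

Ry(2.95) = [[cos(θ/2), −sin(θ/2)], [sin(θ/2), cos(θ/2)]]; θ = 2.95, cos(θ/2) ≈ 0.0956499, sin(θ/2) ≈ 0.995415.
With a = amp(|0⟩) = 0 and b = amp(|1⟩) = 1:
new amp(|0⟩) = (0.0956499)·a + (-0.995415)·b = -0.9954
new amp(|1⟩) = (0.995415)·a + (0.0956499)·b = 0.09565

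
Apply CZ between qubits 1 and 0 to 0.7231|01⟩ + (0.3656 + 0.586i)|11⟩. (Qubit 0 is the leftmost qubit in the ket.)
0.7231|01⟩ + (-0.3656 - 0.586i)|11⟩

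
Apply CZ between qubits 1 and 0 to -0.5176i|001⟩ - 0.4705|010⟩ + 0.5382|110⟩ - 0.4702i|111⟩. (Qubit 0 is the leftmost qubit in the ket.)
-0.5176i|001⟩ - 0.4705|010⟩ - 0.5382|110⟩ + 0.4702i|111⟩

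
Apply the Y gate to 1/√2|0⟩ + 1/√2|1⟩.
-(1/√2)i|0⟩ + (1/√2)i|1⟩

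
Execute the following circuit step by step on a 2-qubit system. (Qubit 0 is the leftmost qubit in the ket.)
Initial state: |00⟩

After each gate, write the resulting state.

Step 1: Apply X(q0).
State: |10⟩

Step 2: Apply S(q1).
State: |10⟩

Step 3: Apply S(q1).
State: |10⟩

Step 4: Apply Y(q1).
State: i|11⟩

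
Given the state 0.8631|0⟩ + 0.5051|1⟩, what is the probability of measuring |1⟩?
0.2551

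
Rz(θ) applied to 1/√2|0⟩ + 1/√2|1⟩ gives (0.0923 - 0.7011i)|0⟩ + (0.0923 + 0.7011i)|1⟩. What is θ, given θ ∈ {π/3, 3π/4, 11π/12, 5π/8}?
11π/12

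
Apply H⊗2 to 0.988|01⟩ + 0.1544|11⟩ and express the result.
0.5712|00⟩ - 0.5712|01⟩ + 0.4168|10⟩ - 0.4168|11⟩

H⊗2 gives amp(|y⟩) = (1/2) Σ_x (−1)^(x·y) amp(|x⟩), where x·y is the number of positions in which both x and y have a 1.
|00⟩: (0.988 + 0.1544)/2 = 0.5712
|01⟩: (-0.988 - 0.1544)/2 = -0.5712
|10⟩: (0.988 - 0.1544)/2 = 0.4168
|11⟩: (-0.988 + 0.1544)/2 = -0.4168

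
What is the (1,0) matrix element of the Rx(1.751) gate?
-0.7679i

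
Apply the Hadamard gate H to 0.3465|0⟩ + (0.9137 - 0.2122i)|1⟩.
(0.8911 - 0.15i)|0⟩ + (-0.4011 + 0.15i)|1⟩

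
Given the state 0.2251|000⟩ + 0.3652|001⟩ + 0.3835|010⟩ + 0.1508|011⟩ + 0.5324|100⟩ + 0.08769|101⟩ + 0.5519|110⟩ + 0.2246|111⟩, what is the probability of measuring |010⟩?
0.1471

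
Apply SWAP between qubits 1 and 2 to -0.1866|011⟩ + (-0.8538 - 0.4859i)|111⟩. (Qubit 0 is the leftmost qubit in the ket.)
-0.1866|011⟩ + (-0.8538 - 0.4859i)|111⟩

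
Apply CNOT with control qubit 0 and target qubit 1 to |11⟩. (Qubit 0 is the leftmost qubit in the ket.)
|10⟩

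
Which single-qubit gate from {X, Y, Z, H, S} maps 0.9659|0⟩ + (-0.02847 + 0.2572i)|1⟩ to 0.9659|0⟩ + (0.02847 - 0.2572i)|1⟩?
Z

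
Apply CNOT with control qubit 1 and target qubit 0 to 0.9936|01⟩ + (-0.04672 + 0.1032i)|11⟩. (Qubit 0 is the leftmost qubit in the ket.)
(-0.04672 + 0.1032i)|01⟩ + 0.9936|11⟩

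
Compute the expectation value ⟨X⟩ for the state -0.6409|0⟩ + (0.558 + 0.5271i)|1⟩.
-0.7152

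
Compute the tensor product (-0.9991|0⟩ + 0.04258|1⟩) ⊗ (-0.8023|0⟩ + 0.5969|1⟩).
0.8016|00⟩ - 0.5964|01⟩ - 0.03416|10⟩ + 0.02542|11⟩

amp(|b₁b₂…⟩) = product of the factor amplitudes for bits b₁, b₂, …; only kets whose every factor amplitude is nonzero survive.
|00⟩: (-0.9991)(-0.8023) = 0.8016
|01⟩: (-0.9991)(0.5969) = -0.5964
|10⟩: (0.04258)(-0.8023) = -0.03416
|11⟩: (0.04258)(0.5969) = 0.02542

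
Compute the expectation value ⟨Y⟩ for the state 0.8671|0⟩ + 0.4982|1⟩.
0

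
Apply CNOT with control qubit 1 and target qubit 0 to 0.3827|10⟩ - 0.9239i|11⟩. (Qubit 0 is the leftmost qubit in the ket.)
-0.9239i|01⟩ + 0.3827|10⟩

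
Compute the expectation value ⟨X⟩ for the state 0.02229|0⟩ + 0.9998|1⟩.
0.04457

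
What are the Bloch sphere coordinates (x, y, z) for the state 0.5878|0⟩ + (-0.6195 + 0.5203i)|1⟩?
(-0.7283, 0.6117, -0.309)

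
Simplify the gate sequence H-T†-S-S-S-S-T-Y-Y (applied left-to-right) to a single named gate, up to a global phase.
H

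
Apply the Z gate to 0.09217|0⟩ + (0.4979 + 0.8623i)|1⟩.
0.09217|0⟩ + (-0.4979 - 0.8623i)|1⟩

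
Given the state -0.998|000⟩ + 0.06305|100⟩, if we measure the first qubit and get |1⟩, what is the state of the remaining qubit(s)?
|00⟩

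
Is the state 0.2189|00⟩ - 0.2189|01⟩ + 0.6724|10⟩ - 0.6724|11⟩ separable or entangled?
Separable

Writing the state as a|00⟩ + b|01⟩ + c|10⟩ + d|11⟩, it is a product state iff ad − bc = 0.
Here (a, b, c, d) = (0.2189, -0.2189, 0.6724, -0.6724): ad − bc = (0.2189)(-0.6724) − (-0.2189)(0.6724) = 0, so the state is separable.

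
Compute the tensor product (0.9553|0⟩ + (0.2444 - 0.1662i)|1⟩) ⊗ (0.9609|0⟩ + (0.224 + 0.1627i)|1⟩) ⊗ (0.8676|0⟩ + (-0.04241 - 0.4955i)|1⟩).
0.7964|000⟩ + (-0.03893 - 0.4548i)|001⟩ + (0.1857 + 0.1348i)|010⟩ + (0.06794 - 0.1126i)|011⟩ + (0.2038 - 0.1386i)|100⟩ + (-0.08909 - 0.1096i)|101⟩ + (0.07096 + 0.002199i)|110⟩ + (-0.002212 - 0.04063i)|111⟩

amp(|b₁b₂…⟩) = product of the factor amplitudes for bits b₁, b₂, …; only kets whose every factor amplitude is nonzero survive.
|000⟩: (0.9553)(0.9609)(0.8676) = 0.7964
|001⟩: (0.9553)(0.9609)(-0.04241 - 0.4955i) = (-0.03893 - 0.4548i)
|010⟩: (0.9553)(0.224 + 0.1627i)(0.8676) = (0.1857 + 0.1348i)
|011⟩: (0.9553)(0.224 + 0.1627i)(-0.04241 - 0.4955i) = (0.06794 - 0.1126i)
|100⟩: (0.2444 - 0.1662i)(0.9609)(0.8676) = (0.2038 - 0.1386i)
|101⟩: (0.2444 - 0.1662i)(0.9609)(-0.04241 - 0.4955i) = (-0.08909 - 0.1096i)
|110⟩: (0.2444 - 0.1662i)(0.224 + 0.1627i)(0.8676) = (0.07096 + 0.002199i)
|111⟩: (0.2444 - 0.1662i)(0.224 + 0.1627i)(-0.04241 - 0.4955i) = (-0.002212 - 0.04063i)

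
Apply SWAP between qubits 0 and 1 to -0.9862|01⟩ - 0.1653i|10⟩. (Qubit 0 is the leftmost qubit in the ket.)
-0.1653i|01⟩ - 0.9862|10⟩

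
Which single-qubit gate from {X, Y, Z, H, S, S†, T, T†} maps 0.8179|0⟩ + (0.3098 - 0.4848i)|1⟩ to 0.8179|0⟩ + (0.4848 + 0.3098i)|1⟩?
S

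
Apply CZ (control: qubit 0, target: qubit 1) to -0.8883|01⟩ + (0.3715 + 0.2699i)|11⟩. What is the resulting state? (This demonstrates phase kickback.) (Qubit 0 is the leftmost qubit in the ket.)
-0.8883|01⟩ + (-0.3715 - 0.2699i)|11⟩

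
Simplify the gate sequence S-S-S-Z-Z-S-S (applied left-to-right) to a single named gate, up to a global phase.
S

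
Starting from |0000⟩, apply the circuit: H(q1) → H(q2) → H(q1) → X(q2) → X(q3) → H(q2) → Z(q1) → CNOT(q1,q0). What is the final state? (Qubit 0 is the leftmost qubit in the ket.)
|0001⟩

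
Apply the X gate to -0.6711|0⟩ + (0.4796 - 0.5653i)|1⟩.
(0.4796 - 0.5653i)|0⟩ - 0.6711|1⟩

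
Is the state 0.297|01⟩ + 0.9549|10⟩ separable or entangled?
Entangled

Writing the state as a|00⟩ + b|01⟩ + c|10⟩ + d|11⟩, it is a product state iff ad − bc = 0.
Here (a, b, c, d) = (0, 0.297, 0.9549, 0): ad − bc = (0)(0) − (0.297)(0.9549) = -0.2836 ≠ 0, so the state is entangled.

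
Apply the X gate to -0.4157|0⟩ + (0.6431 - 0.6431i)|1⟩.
(0.6431 - 0.6431i)|0⟩ - 0.4157|1⟩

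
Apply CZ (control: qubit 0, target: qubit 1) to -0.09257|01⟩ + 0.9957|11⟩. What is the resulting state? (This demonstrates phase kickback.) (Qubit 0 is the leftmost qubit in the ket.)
-0.09257|01⟩ - 0.9957|11⟩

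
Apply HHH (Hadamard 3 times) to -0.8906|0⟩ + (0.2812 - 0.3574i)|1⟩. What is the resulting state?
(-0.4309 - 0.2527i)|0⟩ + (-0.8286 + 0.2527i)|1⟩

H² = I, so H^3 = H: a single Hadamard. With (a, b) = (-0.8906, (0.2812 - 0.3574i)), H gives ((a + b)/√2, (a − b)/√2) = ((-0.4309 - 0.2527i), (-0.8286 + 0.2527i)).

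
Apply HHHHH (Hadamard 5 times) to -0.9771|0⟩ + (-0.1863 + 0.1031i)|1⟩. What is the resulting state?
(-0.8226 + 0.0729i)|0⟩ + (-0.5592 - 0.0729i)|1⟩

H² = I, so H^5 = H: a single Hadamard. With (a, b) = (-0.9771, (-0.1863 + 0.1031i)), H gives ((a + b)/√2, (a − b)/√2) = ((-0.8226 + 0.0729i), (-0.5592 - 0.0729i)).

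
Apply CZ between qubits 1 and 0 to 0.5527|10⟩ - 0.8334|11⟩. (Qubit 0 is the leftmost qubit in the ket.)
0.5527|10⟩ + 0.8334|11⟩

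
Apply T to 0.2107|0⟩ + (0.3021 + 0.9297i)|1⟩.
0.2107|0⟩ + (-0.4438 + 0.871i)|1⟩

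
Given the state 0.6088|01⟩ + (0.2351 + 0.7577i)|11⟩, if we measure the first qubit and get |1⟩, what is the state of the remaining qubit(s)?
(0.2963 + 0.9551i)|1⟩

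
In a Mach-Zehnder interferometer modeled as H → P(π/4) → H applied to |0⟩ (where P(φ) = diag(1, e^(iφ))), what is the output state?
(0.8536 + (1/√8)i)|0⟩ + (0.1464 - (1/√8)i)|1⟩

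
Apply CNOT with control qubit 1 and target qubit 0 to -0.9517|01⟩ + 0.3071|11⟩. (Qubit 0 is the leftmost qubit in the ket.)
0.3071|01⟩ - 0.9517|11⟩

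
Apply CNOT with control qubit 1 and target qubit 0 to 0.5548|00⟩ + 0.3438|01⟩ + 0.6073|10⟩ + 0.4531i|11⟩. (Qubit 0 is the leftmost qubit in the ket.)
0.5548|00⟩ + 0.4531i|01⟩ + 0.6073|10⟩ + 0.3438|11⟩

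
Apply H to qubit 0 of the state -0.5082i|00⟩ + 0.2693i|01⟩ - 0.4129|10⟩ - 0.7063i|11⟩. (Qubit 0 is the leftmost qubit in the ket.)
(-0.292 - 0.3594i)|00⟩ - 0.309i|01⟩ + (0.292 - 0.3594i)|10⟩ + 0.6899i|11⟩

H on qubit 0 mixes each pair of kets that differ only in qubit 0: amplitudes (a, b) of (|…0…⟩, |…1…⟩) become ((a + b)/√2, (a − b)/√2). Kets absent from the input have amplitude 0.
(|00⟩, |10⟩): (a, b) = (-0.5082i, -0.4129) → ((-0.292 - 0.3594i), (0.292 - 0.3594i))
(|01⟩, |11⟩): (a, b) = (0.2693i, -0.7063i) → (-0.309i, 0.6899i)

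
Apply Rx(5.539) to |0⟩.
-0.9316|0⟩ - 0.3636i|1⟩

Rx(5.539) = [[cos(θ/2), −i·sin(θ/2)], [−i·sin(θ/2), cos(θ/2)]]; θ = 5.539, cos(θ/2) ≈ -0.931569, sin(θ/2) ≈ 0.363566.
With a = amp(|0⟩) = 1 and b = amp(|1⟩) = 0:
new amp(|0⟩) = (-0.931569)·a + (-0.363566i)·b = -0.9316
new amp(|1⟩) = (-0.363566i)·a + (-0.931569)·b = -0.3636i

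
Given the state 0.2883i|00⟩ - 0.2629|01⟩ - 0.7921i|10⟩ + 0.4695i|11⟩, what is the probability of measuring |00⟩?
0.08312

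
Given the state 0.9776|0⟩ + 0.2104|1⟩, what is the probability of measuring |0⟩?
0.9557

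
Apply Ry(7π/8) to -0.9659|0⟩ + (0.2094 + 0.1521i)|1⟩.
(-0.3938 - 0.1492i)|0⟩ + (-0.9065 + 0.02967i)|1⟩

Ry(7π/8) = [[cos(θ/2), −sin(θ/2)], [sin(θ/2), cos(θ/2)]]; θ = 7π/8, cos(θ/2) ≈ 0.19509, sin(θ/2) ≈ 0.980785.
With a = amp(|0⟩) = -0.9659 and b = amp(|1⟩) = (0.2094 + 0.1521i):
new amp(|0⟩) = (0.19509)·a + (-0.980785)·b = (-0.3938 - 0.1492i)
new amp(|1⟩) = (0.980785)·a + (0.19509)·b = (-0.9065 + 0.02967i)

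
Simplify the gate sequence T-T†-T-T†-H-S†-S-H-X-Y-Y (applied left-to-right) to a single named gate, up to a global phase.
X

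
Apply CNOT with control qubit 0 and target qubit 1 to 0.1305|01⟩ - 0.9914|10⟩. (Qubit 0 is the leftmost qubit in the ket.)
0.1305|01⟩ - 0.9914|11⟩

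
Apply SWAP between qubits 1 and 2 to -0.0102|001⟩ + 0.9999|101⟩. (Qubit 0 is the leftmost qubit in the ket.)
-0.0102|010⟩ + 0.9999|110⟩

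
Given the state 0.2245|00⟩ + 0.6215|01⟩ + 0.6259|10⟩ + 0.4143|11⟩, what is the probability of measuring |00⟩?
0.0504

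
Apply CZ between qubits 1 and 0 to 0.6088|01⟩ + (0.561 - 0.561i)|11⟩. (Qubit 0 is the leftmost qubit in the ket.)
0.6088|01⟩ + (-0.561 + 0.561i)|11⟩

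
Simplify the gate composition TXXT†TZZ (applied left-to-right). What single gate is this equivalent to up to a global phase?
T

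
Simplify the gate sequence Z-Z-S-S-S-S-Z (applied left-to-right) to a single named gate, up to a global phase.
Z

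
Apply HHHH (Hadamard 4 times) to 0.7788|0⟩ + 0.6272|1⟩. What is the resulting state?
0.7788|0⟩ + 0.6272|1⟩

H² = I, so an even number of Hadamards cancels: H^4 = I and the state is unchanged.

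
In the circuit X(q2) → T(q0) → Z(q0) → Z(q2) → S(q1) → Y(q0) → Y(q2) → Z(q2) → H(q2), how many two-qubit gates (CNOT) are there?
0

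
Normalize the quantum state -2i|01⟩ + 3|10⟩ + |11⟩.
-0.5345i|01⟩ + 0.8018|10⟩ + 0.2673|11⟩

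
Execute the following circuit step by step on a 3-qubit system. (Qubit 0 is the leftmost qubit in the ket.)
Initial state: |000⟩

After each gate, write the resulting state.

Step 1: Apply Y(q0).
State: i|100⟩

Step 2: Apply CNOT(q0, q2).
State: i|101⟩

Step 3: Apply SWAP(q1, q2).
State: i|110⟩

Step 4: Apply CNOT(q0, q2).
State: i|111⟩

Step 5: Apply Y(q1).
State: |101⟩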